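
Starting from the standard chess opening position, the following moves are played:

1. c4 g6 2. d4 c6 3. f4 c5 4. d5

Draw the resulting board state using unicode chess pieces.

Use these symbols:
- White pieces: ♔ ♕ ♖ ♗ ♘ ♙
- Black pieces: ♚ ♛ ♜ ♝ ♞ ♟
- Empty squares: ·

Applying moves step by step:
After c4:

♜ ♞ ♝ ♛ ♚ ♝ ♞ ♜
♟ ♟ ♟ ♟ ♟ ♟ ♟ ♟
· · · · · · · ·
· · · · · · · ·
· · ♙ · · · · ·
· · · · · · · ·
♙ ♙ · ♙ ♙ ♙ ♙ ♙
♖ ♘ ♗ ♕ ♔ ♗ ♘ ♖


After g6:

♜ ♞ ♝ ♛ ♚ ♝ ♞ ♜
♟ ♟ ♟ ♟ ♟ ♟ · ♟
· · · · · · ♟ ·
· · · · · · · ·
· · ♙ · · · · ·
· · · · · · · ·
♙ ♙ · ♙ ♙ ♙ ♙ ♙
♖ ♘ ♗ ♕ ♔ ♗ ♘ ♖


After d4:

♜ ♞ ♝ ♛ ♚ ♝ ♞ ♜
♟ ♟ ♟ ♟ ♟ ♟ · ♟
· · · · · · ♟ ·
· · · · · · · ·
· · ♙ ♙ · · · ·
· · · · · · · ·
♙ ♙ · · ♙ ♙ ♙ ♙
♖ ♘ ♗ ♕ ♔ ♗ ♘ ♖


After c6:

♜ ♞ ♝ ♛ ♚ ♝ ♞ ♜
♟ ♟ · ♟ ♟ ♟ · ♟
· · ♟ · · · ♟ ·
· · · · · · · ·
· · ♙ ♙ · · · ·
· · · · · · · ·
♙ ♙ · · ♙ ♙ ♙ ♙
♖ ♘ ♗ ♕ ♔ ♗ ♘ ♖


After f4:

♜ ♞ ♝ ♛ ♚ ♝ ♞ ♜
♟ ♟ · ♟ ♟ ♟ · ♟
· · ♟ · · · ♟ ·
· · · · · · · ·
· · ♙ ♙ · ♙ · ·
· · · · · · · ·
♙ ♙ · · ♙ · ♙ ♙
♖ ♘ ♗ ♕ ♔ ♗ ♘ ♖


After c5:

♜ ♞ ♝ ♛ ♚ ♝ ♞ ♜
♟ ♟ · ♟ ♟ ♟ · ♟
· · · · · · ♟ ·
· · ♟ · · · · ·
· · ♙ ♙ · ♙ · ·
· · · · · · · ·
♙ ♙ · · ♙ · ♙ ♙
♖ ♘ ♗ ♕ ♔ ♗ ♘ ♖


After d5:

♜ ♞ ♝ ♛ ♚ ♝ ♞ ♜
♟ ♟ · ♟ ♟ ♟ · ♟
· · · · · · ♟ ·
· · ♟ ♙ · · · ·
· · ♙ · · ♙ · ·
· · · · · · · ·
♙ ♙ · · ♙ · ♙ ♙
♖ ♘ ♗ ♕ ♔ ♗ ♘ ♖



  a b c d e f g h
  ─────────────────
8│♜ ♞ ♝ ♛ ♚ ♝ ♞ ♜│8
7│♟ ♟ · ♟ ♟ ♟ · ♟│7
6│· · · · · · ♟ ·│6
5│· · ♟ ♙ · · · ·│5
4│· · ♙ · · ♙ · ·│4
3│· · · · · · · ·│3
2│♙ ♙ · · ♙ · ♙ ♙│2
1│♖ ♘ ♗ ♕ ♔ ♗ ♘ ♖│1
  ─────────────────
  a b c d e f g h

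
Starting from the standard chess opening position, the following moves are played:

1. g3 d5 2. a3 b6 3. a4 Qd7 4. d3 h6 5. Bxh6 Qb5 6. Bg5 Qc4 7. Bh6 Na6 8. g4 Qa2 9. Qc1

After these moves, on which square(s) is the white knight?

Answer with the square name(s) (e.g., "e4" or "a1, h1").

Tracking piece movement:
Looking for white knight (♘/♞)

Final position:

  a b c d e f g h
  ─────────────────
8│♜ · ♝ · ♚ ♝ ♞ ♜│8
7│♟ · ♟ · ♟ ♟ ♟ ·│7
6│♞ ♟ · · · · · ♗│6
5│· · · ♟ · · · ·│5
4│♙ · · · · · ♙ ·│4
3│· · · ♙ · · · ·│3
2│♛ ♙ ♙ · ♙ ♙ · ♙│2
1│♖ ♘ ♕ · ♔ ♗ ♘ ♖│1
  ─────────────────
  a b c d e f g h


b1, g1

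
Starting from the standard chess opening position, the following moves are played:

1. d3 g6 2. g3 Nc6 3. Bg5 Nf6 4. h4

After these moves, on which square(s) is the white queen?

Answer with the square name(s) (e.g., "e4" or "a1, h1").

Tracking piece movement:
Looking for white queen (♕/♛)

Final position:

  a b c d e f g h
  ─────────────────
8│♜ · ♝ ♛ ♚ ♝ · ♜│8
7│♟ ♟ ♟ ♟ ♟ ♟ · ♟│7
6│· · ♞ · · ♞ ♟ ·│6
5│· · · · · · ♗ ·│5
4│· · · · · · · ♙│4
3│· · · ♙ · · ♙ ·│3
2│♙ ♙ ♙ · ♙ ♙ · ·│2
1│♖ ♘ · ♕ ♔ ♗ ♘ ♖│1
  ─────────────────
  a b c d e f g h


d1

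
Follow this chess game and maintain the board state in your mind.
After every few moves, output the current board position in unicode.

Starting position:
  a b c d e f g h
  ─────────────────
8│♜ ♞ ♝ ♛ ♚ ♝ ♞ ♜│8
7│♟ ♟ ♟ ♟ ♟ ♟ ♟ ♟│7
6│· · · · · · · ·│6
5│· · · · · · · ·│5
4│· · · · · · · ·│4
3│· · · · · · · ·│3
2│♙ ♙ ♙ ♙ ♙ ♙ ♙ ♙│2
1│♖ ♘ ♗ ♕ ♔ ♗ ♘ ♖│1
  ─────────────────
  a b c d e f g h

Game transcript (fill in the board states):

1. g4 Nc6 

  a b c d e f g h
  ─────────────────
8│♜ · ♝ ♛ ♚ ♝ ♞ ♜│8
7│♟ ♟ ♟ ♟ ♟ ♟ ♟ ♟│7
6│· · ♞ · · · · ·│6
5│· · · · · · · ·│5
4│· · · · · · ♙ ·│4
3│· · · · · · · ·│3
2│♙ ♙ ♙ ♙ ♙ ♙ · ♙│2
1│♖ ♘ ♗ ♕ ♔ ♗ ♘ ♖│1
  ─────────────────
  a b c d e f g h

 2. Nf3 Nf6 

  a b c d e f g h
  ─────────────────
8│♜ · ♝ ♛ ♚ ♝ · ♜│8
7│♟ ♟ ♟ ♟ ♟ ♟ ♟ ♟│7
6│· · ♞ · · ♞ · ·│6
5│· · · · · · · ·│5
4│· · · · · · ♙ ·│4
3│· · · · · ♘ · ·│3
2│♙ ♙ ♙ ♙ ♙ ♙ · ♙│2
1│♖ ♘ ♗ ♕ ♔ ♗ · ♖│1
  ─────────────────
  a b c d e f g h

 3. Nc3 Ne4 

  a b c d e f g h
  ─────────────────
8│♜ · ♝ ♛ ♚ ♝ · ♜│8
7│♟ ♟ ♟ ♟ ♟ ♟ ♟ ♟│7
6│· · ♞ · · · · ·│6
5│· · · · · · · ·│5
4│· · · · ♞ · ♙ ·│4
3│· · ♘ · · ♘ · ·│3
2│♙ ♙ ♙ ♙ ♙ ♙ · ♙│2
1│♖ · ♗ ♕ ♔ ♗ · ♖│1
  ─────────────────
  a b c d e f g h

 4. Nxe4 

  a b c d e f g h
  ─────────────────
8│♜ · ♝ ♛ ♚ ♝ · ♜│8
7│♟ ♟ ♟ ♟ ♟ ♟ ♟ ♟│7
6│· · ♞ · · · · ·│6
5│· · · · · · · ·│5
4│· · · · ♘ · ♙ ·│4
3│· · · · · ♘ · ·│3
2│♙ ♙ ♙ ♙ ♙ ♙ · ♙│2
1│♖ · ♗ ♕ ♔ ♗ · ♖│1
  ─────────────────
  a b c d e f g h


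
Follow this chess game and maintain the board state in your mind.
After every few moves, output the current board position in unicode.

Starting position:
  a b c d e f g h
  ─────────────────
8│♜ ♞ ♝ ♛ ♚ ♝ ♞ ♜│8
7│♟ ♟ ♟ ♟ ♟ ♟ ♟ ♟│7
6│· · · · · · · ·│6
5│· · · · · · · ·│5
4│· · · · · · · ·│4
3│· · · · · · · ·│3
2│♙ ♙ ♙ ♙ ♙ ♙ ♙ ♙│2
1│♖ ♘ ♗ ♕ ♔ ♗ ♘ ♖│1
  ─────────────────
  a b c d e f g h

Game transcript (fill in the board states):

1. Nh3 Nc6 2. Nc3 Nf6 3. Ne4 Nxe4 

  a b c d e f g h
  ─────────────────
8│♜ · ♝ ♛ ♚ ♝ · ♜│8
7│♟ ♟ ♟ ♟ ♟ ♟ ♟ ♟│7
6│· · ♞ · · · · ·│6
5│· · · · · · · ·│5
4│· · · · ♞ · · ·│4
3│· · · · · · · ♘│3
2│♙ ♙ ♙ ♙ ♙ ♙ ♙ ♙│2
1│♖ · ♗ ♕ ♔ ♗ · ♖│1
  ─────────────────
  a b c d e f g h

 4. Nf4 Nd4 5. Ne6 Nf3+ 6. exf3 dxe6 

  a b c d e f g h
  ─────────────────
8│♜ · ♝ ♛ ♚ ♝ · ♜│8
7│♟ ♟ ♟ · ♟ ♟ ♟ ♟│7
6│· · · · ♟ · · ·│6
5│· · · · · · · ·│5
4│· · · · ♞ · · ·│4
3│· · · · · ♙ · ·│3
2│♙ ♙ ♙ ♙ · ♙ ♙ ♙│2
1│♖ · ♗ ♕ ♔ ♗ · ♖│1
  ─────────────────
  a b c d e f g h

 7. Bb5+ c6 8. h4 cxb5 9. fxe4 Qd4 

  a b c d e f g h
  ─────────────────
8│♜ · ♝ · ♚ ♝ · ♜│8
7│♟ ♟ · · ♟ ♟ ♟ ♟│7
6│· · · · ♟ · · ·│6
5│· ♟ · · · · · ·│5
4│· · · ♛ ♙ · · ♙│4
3│· · · · · · · ·│3
2│♙ ♙ ♙ ♙ · ♙ ♙ ·│2
1│♖ · ♗ ♕ ♔ · · ♖│1
  ─────────────────
  a b c d e f g h

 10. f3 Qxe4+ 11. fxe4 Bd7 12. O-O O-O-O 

  a b c d e f g h
  ─────────────────
8│· · ♚ ♜ · ♝ · ♜│8
7│♟ ♟ · ♝ ♟ ♟ ♟ ♟│7
6│· · · · ♟ · · ·│6
5│· ♟ · · · · · ·│5
4│· · · · ♙ · · ♙│4
3│· · · · · · · ·│3
2│♙ ♙ ♙ ♙ · · ♙ ·│2
1│♖ · ♗ ♕ · ♖ ♔ ·│1
  ─────────────────
  a b c d e f g h

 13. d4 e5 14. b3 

  a b c d e f g h
  ─────────────────
8│· · ♚ ♜ · ♝ · ♜│8
7│♟ ♟ · ♝ ♟ ♟ ♟ ♟│7
6│· · · · · · · ·│6
5│· ♟ · · ♟ · · ·│5
4│· · · ♙ ♙ · · ♙│4
3│· ♙ · · · · · ·│3
2│♙ · ♙ · · · ♙ ·│2
1│♖ · ♗ ♕ · ♖ ♔ ·│1
  ─────────────────
  a b c d e f g h


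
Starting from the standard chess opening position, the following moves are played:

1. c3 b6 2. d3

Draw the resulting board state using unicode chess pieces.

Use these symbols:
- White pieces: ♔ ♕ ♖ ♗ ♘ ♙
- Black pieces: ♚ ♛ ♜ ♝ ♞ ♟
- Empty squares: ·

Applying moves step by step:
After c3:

♜ ♞ ♝ ♛ ♚ ♝ ♞ ♜
♟ ♟ ♟ ♟ ♟ ♟ ♟ ♟
· · · · · · · ·
· · · · · · · ·
· · · · · · · ·
· · ♙ · · · · ·
♙ ♙ · ♙ ♙ ♙ ♙ ♙
♖ ♘ ♗ ♕ ♔ ♗ ♘ ♖


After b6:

♜ ♞ ♝ ♛ ♚ ♝ ♞ ♜
♟ · ♟ ♟ ♟ ♟ ♟ ♟
· ♟ · · · · · ·
· · · · · · · ·
· · · · · · · ·
· · ♙ · · · · ·
♙ ♙ · ♙ ♙ ♙ ♙ ♙
♖ ♘ ♗ ♕ ♔ ♗ ♘ ♖


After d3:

♜ ♞ ♝ ♛ ♚ ♝ ♞ ♜
♟ · ♟ ♟ ♟ ♟ ♟ ♟
· ♟ · · · · · ·
· · · · · · · ·
· · · · · · · ·
· · ♙ ♙ · · · ·
♙ ♙ · · ♙ ♙ ♙ ♙
♖ ♘ ♗ ♕ ♔ ♗ ♘ ♖



  a b c d e f g h
  ─────────────────
8│♜ ♞ ♝ ♛ ♚ ♝ ♞ ♜│8
7│♟ · ♟ ♟ ♟ ♟ ♟ ♟│7
6│· ♟ · · · · · ·│6
5│· · · · · · · ·│5
4│· · · · · · · ·│4
3│· · ♙ ♙ · · · ·│3
2│♙ ♙ · · ♙ ♙ ♙ ♙│2
1│♖ ♘ ♗ ♕ ♔ ♗ ♘ ♖│1
  ─────────────────
  a b c d e f g h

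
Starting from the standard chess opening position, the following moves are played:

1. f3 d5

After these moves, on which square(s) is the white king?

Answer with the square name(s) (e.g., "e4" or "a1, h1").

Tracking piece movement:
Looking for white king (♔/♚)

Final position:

  a b c d e f g h
  ─────────────────
8│♜ ♞ ♝ ♛ ♚ ♝ ♞ ♜│8
7│♟ ♟ ♟ · ♟ ♟ ♟ ♟│7
6│· · · · · · · ·│6
5│· · · ♟ · · · ·│5
4│· · · · · · · ·│4
3│· · · · · ♙ · ·│3
2│♙ ♙ ♙ ♙ ♙ · ♙ ♙│2
1│♖ ♘ ♗ ♕ ♔ ♗ ♘ ♖│1
  ─────────────────
  a b c d e f g h


e1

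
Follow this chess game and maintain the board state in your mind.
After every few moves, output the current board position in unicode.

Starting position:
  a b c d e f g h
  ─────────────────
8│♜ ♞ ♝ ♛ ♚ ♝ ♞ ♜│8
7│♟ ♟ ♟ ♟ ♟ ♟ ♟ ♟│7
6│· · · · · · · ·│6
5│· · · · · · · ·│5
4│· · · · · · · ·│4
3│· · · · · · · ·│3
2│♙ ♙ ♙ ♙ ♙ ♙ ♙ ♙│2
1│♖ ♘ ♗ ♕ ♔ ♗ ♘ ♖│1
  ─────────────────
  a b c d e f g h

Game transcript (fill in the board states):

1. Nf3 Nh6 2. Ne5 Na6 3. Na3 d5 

  a b c d e f g h
  ─────────────────
8│♜ · ♝ ♛ ♚ ♝ · ♜│8
7│♟ ♟ ♟ · ♟ ♟ ♟ ♟│7
6│♞ · · · · · · ♞│6
5│· · · ♟ ♘ · · ·│5
4│· · · · · · · ·│4
3│♘ · · · · · · ·│3
2│♙ ♙ ♙ ♙ ♙ ♙ ♙ ♙│2
1│♖ · ♗ ♕ ♔ ♗ · ♖│1
  ─────────────────
  a b c d e f g h

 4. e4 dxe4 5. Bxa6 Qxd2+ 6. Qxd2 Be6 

  a b c d e f g h
  ─────────────────
8│♜ · · · ♚ ♝ · ♜│8
7│♟ ♟ ♟ · ♟ ♟ ♟ ♟│7
6│♗ · · · ♝ · · ♞│6
5│· · · · ♘ · · ·│5
4│· · · · ♟ · · ·│4
3│♘ · · · · · · ·│3
2│♙ ♙ ♙ ♕ · ♙ ♙ ♙│2
1│♖ · ♗ · ♔ · · ♖│1
  ─────────────────
  a b c d e f g h

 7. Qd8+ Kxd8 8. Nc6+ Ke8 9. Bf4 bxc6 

  a b c d e f g h
  ─────────────────
8│♜ · · · ♚ ♝ · ♜│8
7│♟ · ♟ · ♟ ♟ ♟ ♟│7
6│♗ · ♟ · ♝ · · ♞│6
5│· · · · · · · ·│5
4│· · · · ♟ ♗ · ·│4
3│♘ · · · · · · ·│3
2│♙ ♙ ♙ · · ♙ ♙ ♙│2
1│♖ · · · ♔ · · ♖│1
  ─────────────────
  a b c d e f g h

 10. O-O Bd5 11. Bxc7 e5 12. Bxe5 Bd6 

  a b c d e f g h
  ─────────────────
8│♜ · · · ♚ · · ♜│8
7│♟ · · · · ♟ ♟ ♟│7
6│♗ · ♟ ♝ · · · ♞│6
5│· · · ♝ ♗ · · ·│5
4│· · · · ♟ · · ·│4
3│♘ · · · · · · ·│3
2│♙ ♙ ♙ · · ♙ ♙ ♙│2
1│♖ · · · · ♖ ♔ ·│1
  ─────────────────
  a b c d e f g h

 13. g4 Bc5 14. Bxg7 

  a b c d e f g h
  ─────────────────
8│♜ · · · ♚ · · ♜│8
7│♟ · · · · ♟ ♗ ♟│7
6│♗ · ♟ · · · · ♞│6
5│· · ♝ ♝ · · · ·│5
4│· · · · ♟ · ♙ ·│4
3│♘ · · · · · · ·│3
2│♙ ♙ ♙ · · ♙ · ♙│2
1│♖ · · · · ♖ ♔ ·│1
  ─────────────────
  a b c d e f g h


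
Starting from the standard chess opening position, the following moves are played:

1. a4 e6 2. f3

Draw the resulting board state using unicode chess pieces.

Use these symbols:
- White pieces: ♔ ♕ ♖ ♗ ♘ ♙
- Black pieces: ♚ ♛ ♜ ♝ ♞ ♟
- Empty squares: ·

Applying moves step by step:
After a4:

♜ ♞ ♝ ♛ ♚ ♝ ♞ ♜
♟ ♟ ♟ ♟ ♟ ♟ ♟ ♟
· · · · · · · ·
· · · · · · · ·
♙ · · · · · · ·
· · · · · · · ·
· ♙ ♙ ♙ ♙ ♙ ♙ ♙
♖ ♘ ♗ ♕ ♔ ♗ ♘ ♖


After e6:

♜ ♞ ♝ ♛ ♚ ♝ ♞ ♜
♟ ♟ ♟ ♟ · ♟ ♟ ♟
· · · · ♟ · · ·
· · · · · · · ·
♙ · · · · · · ·
· · · · · · · ·
· ♙ ♙ ♙ ♙ ♙ ♙ ♙
♖ ♘ ♗ ♕ ♔ ♗ ♘ ♖


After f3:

♜ ♞ ♝ ♛ ♚ ♝ ♞ ♜
♟ ♟ ♟ ♟ · ♟ ♟ ♟
· · · · ♟ · · ·
· · · · · · · ·
♙ · · · · · · ·
· · · · · ♙ · ·
· ♙ ♙ ♙ ♙ · ♙ ♙
♖ ♘ ♗ ♕ ♔ ♗ ♘ ♖



  a b c d e f g h
  ─────────────────
8│♜ ♞ ♝ ♛ ♚ ♝ ♞ ♜│8
7│♟ ♟ ♟ ♟ · ♟ ♟ ♟│7
6│· · · · ♟ · · ·│6
5│· · · · · · · ·│5
4│♙ · · · · · · ·│4
3│· · · · · ♙ · ·│3
2│· ♙ ♙ ♙ ♙ · ♙ ♙│2
1│♖ ♘ ♗ ♕ ♔ ♗ ♘ ♖│1
  ─────────────────
  a b c d e f g h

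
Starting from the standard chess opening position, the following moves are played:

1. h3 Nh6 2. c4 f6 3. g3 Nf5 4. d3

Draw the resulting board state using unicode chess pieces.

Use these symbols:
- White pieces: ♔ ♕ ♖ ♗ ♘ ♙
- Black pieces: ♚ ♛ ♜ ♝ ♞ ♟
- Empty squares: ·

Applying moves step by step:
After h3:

♜ ♞ ♝ ♛ ♚ ♝ ♞ ♜
♟ ♟ ♟ ♟ ♟ ♟ ♟ ♟
· · · · · · · ·
· · · · · · · ·
· · · · · · · ·
· · · · · · · ♙
♙ ♙ ♙ ♙ ♙ ♙ ♙ ·
♖ ♘ ♗ ♕ ♔ ♗ ♘ ♖


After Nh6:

♜ ♞ ♝ ♛ ♚ ♝ · ♜
♟ ♟ ♟ ♟ ♟ ♟ ♟ ♟
· · · · · · · ♞
· · · · · · · ·
· · · · · · · ·
· · · · · · · ♙
♙ ♙ ♙ ♙ ♙ ♙ ♙ ·
♖ ♘ ♗ ♕ ♔ ♗ ♘ ♖


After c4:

♜ ♞ ♝ ♛ ♚ ♝ · ♜
♟ ♟ ♟ ♟ ♟ ♟ ♟ ♟
· · · · · · · ♞
· · · · · · · ·
· · ♙ · · · · ·
· · · · · · · ♙
♙ ♙ · ♙ ♙ ♙ ♙ ·
♖ ♘ ♗ ♕ ♔ ♗ ♘ ♖


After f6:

♜ ♞ ♝ ♛ ♚ ♝ · ♜
♟ ♟ ♟ ♟ ♟ · ♟ ♟
· · · · · ♟ · ♞
· · · · · · · ·
· · ♙ · · · · ·
· · · · · · · ♙
♙ ♙ · ♙ ♙ ♙ ♙ ·
♖ ♘ ♗ ♕ ♔ ♗ ♘ ♖


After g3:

♜ ♞ ♝ ♛ ♚ ♝ · ♜
♟ ♟ ♟ ♟ ♟ · ♟ ♟
· · · · · ♟ · ♞
· · · · · · · ·
· · ♙ · · · · ·
· · · · · · ♙ ♙
♙ ♙ · ♙ ♙ ♙ · ·
♖ ♘ ♗ ♕ ♔ ♗ ♘ ♖


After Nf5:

♜ ♞ ♝ ♛ ♚ ♝ · ♜
♟ ♟ ♟ ♟ ♟ · ♟ ♟
· · · · · ♟ · ·
· · · · · ♞ · ·
· · ♙ · · · · ·
· · · · · · ♙ ♙
♙ ♙ · ♙ ♙ ♙ · ·
♖ ♘ ♗ ♕ ♔ ♗ ♘ ♖


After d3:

♜ ♞ ♝ ♛ ♚ ♝ · ♜
♟ ♟ ♟ ♟ ♟ · ♟ ♟
· · · · · ♟ · ·
· · · · · ♞ · ·
· · ♙ · · · · ·
· · · ♙ · · ♙ ♙
♙ ♙ · · ♙ ♙ · ·
♖ ♘ ♗ ♕ ♔ ♗ ♘ ♖



  a b c d e f g h
  ─────────────────
8│♜ ♞ ♝ ♛ ♚ ♝ · ♜│8
7│♟ ♟ ♟ ♟ ♟ · ♟ ♟│7
6│· · · · · ♟ · ·│6
5│· · · · · ♞ · ·│5
4│· · ♙ · · · · ·│4
3│· · · ♙ · · ♙ ♙│3
2│♙ ♙ · · ♙ ♙ · ·│2
1│♖ ♘ ♗ ♕ ♔ ♗ ♘ ♖│1
  ─────────────────
  a b c d e f g h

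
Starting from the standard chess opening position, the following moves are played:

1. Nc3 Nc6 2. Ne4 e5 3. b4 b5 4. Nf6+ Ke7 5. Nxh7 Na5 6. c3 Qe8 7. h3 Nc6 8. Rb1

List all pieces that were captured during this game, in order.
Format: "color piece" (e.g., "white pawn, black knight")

Tracking captures:
  Nxh7: captured black pawn

black pawn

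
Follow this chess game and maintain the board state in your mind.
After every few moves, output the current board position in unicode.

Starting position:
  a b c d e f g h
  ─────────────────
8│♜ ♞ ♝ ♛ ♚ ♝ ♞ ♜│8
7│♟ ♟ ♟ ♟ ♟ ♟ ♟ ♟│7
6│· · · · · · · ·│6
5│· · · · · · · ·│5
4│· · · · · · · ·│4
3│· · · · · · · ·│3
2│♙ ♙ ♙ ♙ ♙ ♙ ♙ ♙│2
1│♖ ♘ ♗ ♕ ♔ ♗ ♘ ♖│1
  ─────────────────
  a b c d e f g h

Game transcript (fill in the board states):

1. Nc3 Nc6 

  a b c d e f g h
  ─────────────────
8│♜ · ♝ ♛ ♚ ♝ ♞ ♜│8
7│♟ ♟ ♟ ♟ ♟ ♟ ♟ ♟│7
6│· · ♞ · · · · ·│6
5│· · · · · · · ·│5
4│· · · · · · · ·│4
3│· · ♘ · · · · ·│3
2│♙ ♙ ♙ ♙ ♙ ♙ ♙ ♙│2
1│♖ · ♗ ♕ ♔ ♗ ♘ ♖│1
  ─────────────────
  a b c d e f g h

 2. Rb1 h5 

  a b c d e f g h
  ─────────────────
8│♜ · ♝ ♛ ♚ ♝ ♞ ♜│8
7│♟ ♟ ♟ ♟ ♟ ♟ ♟ ·│7
6│· · ♞ · · · · ·│6
5│· · · · · · · ♟│5
4│· · · · · · · ·│4
3│· · ♘ · · · · ·│3
2│♙ ♙ ♙ ♙ ♙ ♙ ♙ ♙│2
1│· ♖ ♗ ♕ ♔ ♗ ♘ ♖│1
  ─────────────────
  a b c d e f g h

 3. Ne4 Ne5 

  a b c d e f g h
  ─────────────────
8│♜ · ♝ ♛ ♚ ♝ ♞ ♜│8
7│♟ ♟ ♟ ♟ ♟ ♟ ♟ ·│7
6│· · · · · · · ·│6
5│· · · · ♞ · · ♟│5
4│· · · · ♘ · · ·│4
3│· · · · · · · ·│3
2│♙ ♙ ♙ ♙ ♙ ♙ ♙ ♙│2
1│· ♖ ♗ ♕ ♔ ♗ ♘ ♖│1
  ─────────────────
  a b c d e f g h

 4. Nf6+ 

  a b c d e f g h
  ─────────────────
8│♜ · ♝ ♛ ♚ ♝ ♞ ♜│8
7│♟ ♟ ♟ ♟ ♟ ♟ ♟ ·│7
6│· · · · · ♘ · ·│6
5│· · · · ♞ · · ♟│5
4│· · · · · · · ·│4
3│· · · · · · · ·│3
2│♙ ♙ ♙ ♙ ♙ ♙ ♙ ♙│2
1│· ♖ ♗ ♕ ♔ ♗ ♘ ♖│1
  ─────────────────
  a b c d e f g h


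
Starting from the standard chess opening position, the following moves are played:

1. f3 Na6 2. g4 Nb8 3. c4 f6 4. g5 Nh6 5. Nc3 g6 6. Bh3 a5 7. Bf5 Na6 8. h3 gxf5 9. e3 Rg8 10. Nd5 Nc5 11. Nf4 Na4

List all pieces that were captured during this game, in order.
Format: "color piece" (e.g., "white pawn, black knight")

Tracking captures:
  gxf5: captured white bishop

white bishop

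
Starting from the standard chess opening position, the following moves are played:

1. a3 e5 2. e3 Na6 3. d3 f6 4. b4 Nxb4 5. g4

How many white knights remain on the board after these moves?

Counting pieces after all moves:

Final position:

  a b c d e f g h
  ─────────────────
8│♜ · ♝ ♛ ♚ ♝ ♞ ♜│8
7│♟ ♟ ♟ ♟ · · ♟ ♟│7
6│· · · · · ♟ · ·│6
5│· · · · ♟ · · ·│5
4│· ♞ · · · · ♙ ·│4
3│♙ · · ♙ ♙ · · ·│3
2│· · ♙ · · ♙ · ♙│2
1│♖ ♘ ♗ ♕ ♔ ♗ ♘ ♖│1
  ─────────────────
  a b c d e f g h


2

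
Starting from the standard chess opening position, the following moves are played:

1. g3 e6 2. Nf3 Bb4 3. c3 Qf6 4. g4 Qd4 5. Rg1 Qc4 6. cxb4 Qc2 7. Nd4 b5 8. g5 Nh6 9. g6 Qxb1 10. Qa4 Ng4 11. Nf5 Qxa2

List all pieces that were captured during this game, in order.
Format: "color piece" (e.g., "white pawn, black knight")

Tracking captures:
  cxb4: captured black bishop
  Qxb1: captured white knight
  Qxa2: captured white pawn

black bishop, white knight, white pawn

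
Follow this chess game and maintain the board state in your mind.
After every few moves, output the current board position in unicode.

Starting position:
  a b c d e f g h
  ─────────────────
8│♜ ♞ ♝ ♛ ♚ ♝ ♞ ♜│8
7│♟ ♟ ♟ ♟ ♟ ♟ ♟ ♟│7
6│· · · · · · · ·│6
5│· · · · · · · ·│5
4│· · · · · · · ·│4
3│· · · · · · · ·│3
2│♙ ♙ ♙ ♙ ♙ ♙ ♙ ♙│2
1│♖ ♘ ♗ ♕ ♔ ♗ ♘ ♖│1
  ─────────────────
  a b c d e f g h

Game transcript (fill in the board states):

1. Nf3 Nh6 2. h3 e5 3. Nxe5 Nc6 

  a b c d e f g h
  ─────────────────
8│♜ · ♝ ♛ ♚ ♝ · ♜│8
7│♟ ♟ ♟ ♟ · ♟ ♟ ♟│7
6│· · ♞ · · · · ♞│6
5│· · · · ♘ · · ·│5
4│· · · · · · · ·│4
3│· · · · · · · ♙│3
2│♙ ♙ ♙ ♙ ♙ ♙ ♙ ·│2
1│♖ ♘ ♗ ♕ ♔ ♗ · ♖│1
  ─────────────────
  a b c d e f g h

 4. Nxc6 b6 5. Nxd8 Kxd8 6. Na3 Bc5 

  a b c d e f g h
  ─────────────────
8│♜ · ♝ ♚ · · · ♜│8
7│♟ · ♟ ♟ · ♟ ♟ ♟│7
6│· ♟ · · · · · ♞│6
5│· · ♝ · · · · ·│5
4│· · · · · · · ·│4
3│♘ · · · · · · ♙│3
2│♙ ♙ ♙ ♙ ♙ ♙ ♙ ·│2
1│♖ · ♗ ♕ ♔ ♗ · ♖│1
  ─────────────────
  a b c d e f g h

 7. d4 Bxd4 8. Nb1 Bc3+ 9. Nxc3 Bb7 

  a b c d e f g h
  ─────────────────
8│♜ · · ♚ · · · ♜│8
7│♟ ♝ ♟ ♟ · ♟ ♟ ♟│7
6│· ♟ · · · · · ♞│6
5│· · · · · · · ·│5
4│· · · · · · · ·│4
3│· · ♘ · · · · ♙│3
2│♙ ♙ ♙ · ♙ ♙ ♙ ·│2
1│♖ · ♗ ♕ ♔ ♗ · ♖│1
  ─────────────────
  a b c d e f g h

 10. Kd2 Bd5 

  a b c d e f g h
  ─────────────────
8│♜ · · ♚ · · · ♜│8
7│♟ · ♟ ♟ · ♟ ♟ ♟│7
6│· ♟ · · · · · ♞│6
5│· · · ♝ · · · ·│5
4│· · · · · · · ·│4
3│· · ♘ · · · · ♙│3
2│♙ ♙ ♙ ♔ ♙ ♙ ♙ ·│2
1│♖ · ♗ ♕ · ♗ · ♖│1
  ─────────────────
  a b c d e f g h


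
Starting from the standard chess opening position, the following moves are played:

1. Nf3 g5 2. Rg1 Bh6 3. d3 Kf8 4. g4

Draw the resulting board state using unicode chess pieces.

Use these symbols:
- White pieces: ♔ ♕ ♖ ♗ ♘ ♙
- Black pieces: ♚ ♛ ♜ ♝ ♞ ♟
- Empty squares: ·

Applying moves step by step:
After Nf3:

♜ ♞ ♝ ♛ ♚ ♝ ♞ ♜
♟ ♟ ♟ ♟ ♟ ♟ ♟ ♟
· · · · · · · ·
· · · · · · · ·
· · · · · · · ·
· · · · · ♘ · ·
♙ ♙ ♙ ♙ ♙ ♙ ♙ ♙
♖ ♘ ♗ ♕ ♔ ♗ · ♖


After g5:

♜ ♞ ♝ ♛ ♚ ♝ ♞ ♜
♟ ♟ ♟ ♟ ♟ ♟ · ♟
· · · · · · · ·
· · · · · · ♟ ·
· · · · · · · ·
· · · · · ♘ · ·
♙ ♙ ♙ ♙ ♙ ♙ ♙ ♙
♖ ♘ ♗ ♕ ♔ ♗ · ♖


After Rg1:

♜ ♞ ♝ ♛ ♚ ♝ ♞ ♜
♟ ♟ ♟ ♟ ♟ ♟ · ♟
· · · · · · · ·
· · · · · · ♟ ·
· · · · · · · ·
· · · · · ♘ · ·
♙ ♙ ♙ ♙ ♙ ♙ ♙ ♙
♖ ♘ ♗ ♕ ♔ ♗ ♖ ·


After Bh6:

♜ ♞ ♝ ♛ ♚ · ♞ ♜
♟ ♟ ♟ ♟ ♟ ♟ · ♟
· · · · · · · ♝
· · · · · · ♟ ·
· · · · · · · ·
· · · · · ♘ · ·
♙ ♙ ♙ ♙ ♙ ♙ ♙ ♙
♖ ♘ ♗ ♕ ♔ ♗ ♖ ·


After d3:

♜ ♞ ♝ ♛ ♚ · ♞ ♜
♟ ♟ ♟ ♟ ♟ ♟ · ♟
· · · · · · · ♝
· · · · · · ♟ ·
· · · · · · · ·
· · · ♙ · ♘ · ·
♙ ♙ ♙ · ♙ ♙ ♙ ♙
♖ ♘ ♗ ♕ ♔ ♗ ♖ ·


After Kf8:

♜ ♞ ♝ ♛ · ♚ ♞ ♜
♟ ♟ ♟ ♟ ♟ ♟ · ♟
· · · · · · · ♝
· · · · · · ♟ ·
· · · · · · · ·
· · · ♙ · ♘ · ·
♙ ♙ ♙ · ♙ ♙ ♙ ♙
♖ ♘ ♗ ♕ ♔ ♗ ♖ ·


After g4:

♜ ♞ ♝ ♛ · ♚ ♞ ♜
♟ ♟ ♟ ♟ ♟ ♟ · ♟
· · · · · · · ♝
· · · · · · ♟ ·
· · · · · · ♙ ·
· · · ♙ · ♘ · ·
♙ ♙ ♙ · ♙ ♙ · ♙
♖ ♘ ♗ ♕ ♔ ♗ ♖ ·



  a b c d e f g h
  ─────────────────
8│♜ ♞ ♝ ♛ · ♚ ♞ ♜│8
7│♟ ♟ ♟ ♟ ♟ ♟ · ♟│7
6│· · · · · · · ♝│6
5│· · · · · · ♟ ·│5
4│· · · · · · ♙ ·│4
3│· · · ♙ · ♘ · ·│3
2│♙ ♙ ♙ · ♙ ♙ · ♙│2
1│♖ ♘ ♗ ♕ ♔ ♗ ♖ ·│1
  ─────────────────
  a b c d e f g h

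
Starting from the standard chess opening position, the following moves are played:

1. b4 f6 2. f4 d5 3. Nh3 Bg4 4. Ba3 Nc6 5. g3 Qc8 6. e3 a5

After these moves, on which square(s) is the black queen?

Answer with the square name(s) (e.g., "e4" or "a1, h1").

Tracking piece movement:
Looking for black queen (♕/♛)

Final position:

  a b c d e f g h
  ─────────────────
8│♜ · ♛ · ♚ ♝ ♞ ♜│8
7│· ♟ ♟ · ♟ · ♟ ♟│7
6│· · ♞ · · ♟ · ·│6
5│♟ · · ♟ · · · ·│5
4│· ♙ · · · ♙ ♝ ·│4
3│♗ · · · ♙ · ♙ ♘│3
2│♙ · ♙ ♙ · · · ♙│2
1│♖ ♘ · ♕ ♔ ♗ · ♖│1
  ─────────────────
  a b c d e f g h


c8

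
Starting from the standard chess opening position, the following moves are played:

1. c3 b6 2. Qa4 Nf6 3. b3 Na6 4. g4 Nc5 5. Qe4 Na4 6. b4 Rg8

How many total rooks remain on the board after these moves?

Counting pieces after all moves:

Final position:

  a b c d e f g h
  ─────────────────
8│♜ · ♝ ♛ ♚ ♝ ♜ ·│8
7│♟ · ♟ ♟ ♟ ♟ ♟ ♟│7
6│· ♟ · · · ♞ · ·│6
5│· · · · · · · ·│5
4│♞ ♙ · · ♕ · ♙ ·│4
3│· · ♙ · · · · ·│3
2│♙ · · ♙ ♙ ♙ · ♙│2
1│♖ ♘ ♗ · ♔ ♗ ♘ ♖│1
  ─────────────────
  a b c d e f g h


4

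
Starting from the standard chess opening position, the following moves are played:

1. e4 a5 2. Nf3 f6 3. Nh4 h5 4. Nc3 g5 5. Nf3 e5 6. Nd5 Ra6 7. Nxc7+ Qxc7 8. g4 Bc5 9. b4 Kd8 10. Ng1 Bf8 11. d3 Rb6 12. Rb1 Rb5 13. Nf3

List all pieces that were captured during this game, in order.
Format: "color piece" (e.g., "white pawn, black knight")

Tracking captures:
  Nxc7+: captured black pawn
  Qxc7: captured white knight

black pawn, white knight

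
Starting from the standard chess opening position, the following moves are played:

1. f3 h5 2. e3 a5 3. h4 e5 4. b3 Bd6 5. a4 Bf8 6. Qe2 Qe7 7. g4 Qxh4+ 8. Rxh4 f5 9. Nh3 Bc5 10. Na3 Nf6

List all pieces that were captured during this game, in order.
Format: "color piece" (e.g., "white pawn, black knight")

Tracking captures:
  Qxh4+: captured white pawn
  Rxh4: captured black queen

white pawn, black queen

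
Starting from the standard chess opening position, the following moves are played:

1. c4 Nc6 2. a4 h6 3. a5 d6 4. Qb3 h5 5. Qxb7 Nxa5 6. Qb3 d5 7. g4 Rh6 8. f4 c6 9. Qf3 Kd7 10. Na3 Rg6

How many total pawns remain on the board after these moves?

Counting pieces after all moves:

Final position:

  a b c d e f g h
  ─────────────────
8│♜ · ♝ ♛ · ♝ ♞ ·│8
7│♟ · · ♚ ♟ ♟ ♟ ·│7
6│· · ♟ · · · ♜ ·│6
5│♞ · · ♟ · · · ♟│5
4│· · ♙ · · ♙ ♙ ·│4
3│♘ · · · · ♕ · ·│3
2│· ♙ · ♙ ♙ · · ♙│2
1│♖ · ♗ · ♔ ♗ ♘ ♖│1
  ─────────────────
  a b c d e f g h


14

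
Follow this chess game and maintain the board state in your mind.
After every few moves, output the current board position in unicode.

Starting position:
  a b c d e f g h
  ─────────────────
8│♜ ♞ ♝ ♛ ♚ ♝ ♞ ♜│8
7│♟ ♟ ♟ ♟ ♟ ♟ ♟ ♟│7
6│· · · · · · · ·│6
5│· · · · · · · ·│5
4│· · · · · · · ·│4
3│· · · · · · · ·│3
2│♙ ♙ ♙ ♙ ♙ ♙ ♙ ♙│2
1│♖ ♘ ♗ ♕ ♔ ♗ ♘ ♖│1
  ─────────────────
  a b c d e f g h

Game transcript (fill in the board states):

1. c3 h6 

  a b c d e f g h
  ─────────────────
8│♜ ♞ ♝ ♛ ♚ ♝ ♞ ♜│8
7│♟ ♟ ♟ ♟ ♟ ♟ ♟ ·│7
6│· · · · · · · ♟│6
5│· · · · · · · ·│5
4│· · · · · · · ·│4
3│· · ♙ · · · · ·│3
2│♙ ♙ · ♙ ♙ ♙ ♙ ♙│2
1│♖ ♘ ♗ ♕ ♔ ♗ ♘ ♖│1
  ─────────────────
  a b c d e f g h

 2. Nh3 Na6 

  a b c d e f g h
  ─────────────────
8│♜ · ♝ ♛ ♚ ♝ ♞ ♜│8
7│♟ ♟ ♟ ♟ ♟ ♟ ♟ ·│7
6│♞ · · · · · · ♟│6
5│· · · · · · · ·│5
4│· · · · · · · ·│4
3│· · ♙ · · · · ♘│3
2│♙ ♙ · ♙ ♙ ♙ ♙ ♙│2
1│♖ ♘ ♗ ♕ ♔ ♗ · ♖│1
  ─────────────────
  a b c d e f g h

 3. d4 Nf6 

  a b c d e f g h
  ─────────────────
8│♜ · ♝ ♛ ♚ ♝ · ♜│8
7│♟ ♟ ♟ ♟ ♟ ♟ ♟ ·│7
6│♞ · · · · ♞ · ♟│6
5│· · · · · · · ·│5
4│· · · ♙ · · · ·│4
3│· · ♙ · · · · ♘│3
2│♙ ♙ · · ♙ ♙ ♙ ♙│2
1│♖ ♘ ♗ ♕ ♔ ♗ · ♖│1
  ─────────────────
  a b c d e f g h



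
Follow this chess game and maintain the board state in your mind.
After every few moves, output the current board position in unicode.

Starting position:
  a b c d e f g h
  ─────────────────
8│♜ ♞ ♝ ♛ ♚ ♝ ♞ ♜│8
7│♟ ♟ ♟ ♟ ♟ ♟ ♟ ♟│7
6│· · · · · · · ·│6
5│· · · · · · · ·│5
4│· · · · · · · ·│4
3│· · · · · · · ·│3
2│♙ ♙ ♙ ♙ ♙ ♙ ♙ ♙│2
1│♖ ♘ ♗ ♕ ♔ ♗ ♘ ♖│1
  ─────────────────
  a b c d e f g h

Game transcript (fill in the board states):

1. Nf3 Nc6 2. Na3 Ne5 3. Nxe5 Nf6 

  a b c d e f g h
  ─────────────────
8│♜ · ♝ ♛ ♚ ♝ · ♜│8
7│♟ ♟ ♟ ♟ ♟ ♟ ♟ ♟│7
6│· · · · · ♞ · ·│6
5│· · · · ♘ · · ·│5
4│· · · · · · · ·│4
3│♘ · · · · · · ·│3
2│♙ ♙ ♙ ♙ ♙ ♙ ♙ ♙│2
1│♖ · ♗ ♕ ♔ ♗ · ♖│1
  ─────────────────
  a b c d e f g h

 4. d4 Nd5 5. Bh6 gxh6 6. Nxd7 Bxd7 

  a b c d e f g h
  ─────────────────
8│♜ · · ♛ ♚ ♝ · ♜│8
7│♟ ♟ ♟ ♝ ♟ ♟ · ♟│7
6│· · · · · · · ♟│6
5│· · · ♞ · · · ·│5
4│· · · ♙ · · · ·│4
3│♘ · · · · · · ·│3
2│♙ ♙ ♙ · ♙ ♙ ♙ ♙│2
1│♖ · · ♕ ♔ ♗ · ♖│1
  ─────────────────
  a b c d e f g h

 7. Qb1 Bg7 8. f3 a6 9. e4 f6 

  a b c d e f g h
  ─────────────────
8│♜ · · ♛ ♚ · · ♜│8
7│· ♟ ♟ ♝ ♟ · ♝ ♟│7
6│♟ · · · · ♟ · ♟│6
5│· · · ♞ · · · ·│5
4│· · · ♙ ♙ · · ·│4
3│♘ · · · · ♙ · ·│3
2│♙ ♙ ♙ · · · ♙ ♙│2
1│♖ ♕ · · ♔ ♗ · ♖│1
  ─────────────────
  a b c d e f g h

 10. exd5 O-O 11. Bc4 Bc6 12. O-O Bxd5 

  a b c d e f g h
  ─────────────────
8│♜ · · ♛ · ♜ ♚ ·│8
7│· ♟ ♟ · ♟ · ♝ ♟│7
6│♟ · · · · ♟ · ♟│6
5│· · · ♝ · · · ·│5
4│· · ♗ ♙ · · · ·│4
3│♘ · · · · ♙ · ·│3
2│♙ ♙ ♙ · · · ♙ ♙│2
1│♖ ♕ · · · ♖ ♔ ·│1
  ─────────────────
  a b c d e f g h

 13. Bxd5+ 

  a b c d e f g h
  ─────────────────
8│♜ · · ♛ · ♜ ♚ ·│8
7│· ♟ ♟ · ♟ · ♝ ♟│7
6│♟ · · · · ♟ · ♟│6
5│· · · ♗ · · · ·│5
4│· · · ♙ · · · ·│4
3│♘ · · · · ♙ · ·│3
2│♙ ♙ ♙ · · · ♙ ♙│2
1│♖ ♕ · · · ♖ ♔ ·│1
  ─────────────────
  a b c d e f g h


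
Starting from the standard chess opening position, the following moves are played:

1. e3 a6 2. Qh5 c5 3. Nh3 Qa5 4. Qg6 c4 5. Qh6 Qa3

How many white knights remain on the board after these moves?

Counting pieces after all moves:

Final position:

  a b c d e f g h
  ─────────────────
8│♜ ♞ ♝ · ♚ ♝ ♞ ♜│8
7│· ♟ · ♟ ♟ ♟ ♟ ♟│7
6│♟ · · · · · · ♕│6
5│· · · · · · · ·│5
4│· · ♟ · · · · ·│4
3│♛ · · · ♙ · · ♘│3
2│♙ ♙ ♙ ♙ · ♙ ♙ ♙│2
1│♖ ♘ ♗ · ♔ ♗ · ♖│1
  ─────────────────
  a b c d e f g h


2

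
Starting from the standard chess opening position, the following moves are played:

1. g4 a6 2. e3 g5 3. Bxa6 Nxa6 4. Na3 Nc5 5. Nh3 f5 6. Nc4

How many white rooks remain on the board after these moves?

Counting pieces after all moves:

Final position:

  a b c d e f g h
  ─────────────────
8│♜ · ♝ ♛ ♚ ♝ ♞ ♜│8
7│· ♟ ♟ ♟ ♟ · · ♟│7
6│· · · · · · · ·│6
5│· · ♞ · · ♟ ♟ ·│5
4│· · ♘ · · · ♙ ·│4
3│· · · · ♙ · · ♘│3
2│♙ ♙ ♙ ♙ · ♙ · ♙│2
1│♖ · ♗ ♕ ♔ · · ♖│1
  ─────────────────
  a b c d e f g h


2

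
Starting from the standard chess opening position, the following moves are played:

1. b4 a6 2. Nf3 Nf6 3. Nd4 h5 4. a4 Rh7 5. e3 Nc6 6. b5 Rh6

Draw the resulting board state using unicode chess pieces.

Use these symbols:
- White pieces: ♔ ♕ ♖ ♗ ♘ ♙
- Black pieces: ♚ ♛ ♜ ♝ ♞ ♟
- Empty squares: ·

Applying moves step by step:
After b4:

♜ ♞ ♝ ♛ ♚ ♝ ♞ ♜
♟ ♟ ♟ ♟ ♟ ♟ ♟ ♟
· · · · · · · ·
· · · · · · · ·
· ♙ · · · · · ·
· · · · · · · ·
♙ · ♙ ♙ ♙ ♙ ♙ ♙
♖ ♘ ♗ ♕ ♔ ♗ ♘ ♖


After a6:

♜ ♞ ♝ ♛ ♚ ♝ ♞ ♜
· ♟ ♟ ♟ ♟ ♟ ♟ ♟
♟ · · · · · · ·
· · · · · · · ·
· ♙ · · · · · ·
· · · · · · · ·
♙ · ♙ ♙ ♙ ♙ ♙ ♙
♖ ♘ ♗ ♕ ♔ ♗ ♘ ♖


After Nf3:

♜ ♞ ♝ ♛ ♚ ♝ ♞ ♜
· ♟ ♟ ♟ ♟ ♟ ♟ ♟
♟ · · · · · · ·
· · · · · · · ·
· ♙ · · · · · ·
· · · · · ♘ · ·
♙ · ♙ ♙ ♙ ♙ ♙ ♙
♖ ♘ ♗ ♕ ♔ ♗ · ♖


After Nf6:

♜ ♞ ♝ ♛ ♚ ♝ · ♜
· ♟ ♟ ♟ ♟ ♟ ♟ ♟
♟ · · · · ♞ · ·
· · · · · · · ·
· ♙ · · · · · ·
· · · · · ♘ · ·
♙ · ♙ ♙ ♙ ♙ ♙ ♙
♖ ♘ ♗ ♕ ♔ ♗ · ♖


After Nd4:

♜ ♞ ♝ ♛ ♚ ♝ · ♜
· ♟ ♟ ♟ ♟ ♟ ♟ ♟
♟ · · · · ♞ · ·
· · · · · · · ·
· ♙ · ♘ · · · ·
· · · · · · · ·
♙ · ♙ ♙ ♙ ♙ ♙ ♙
♖ ♘ ♗ ♕ ♔ ♗ · ♖


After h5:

♜ ♞ ♝ ♛ ♚ ♝ · ♜
· ♟ ♟ ♟ ♟ ♟ ♟ ·
♟ · · · · ♞ · ·
· · · · · · · ♟
· ♙ · ♘ · · · ·
· · · · · · · ·
♙ · ♙ ♙ ♙ ♙ ♙ ♙
♖ ♘ ♗ ♕ ♔ ♗ · ♖


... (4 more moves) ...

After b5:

♜ · ♝ ♛ ♚ ♝ · ·
· ♟ ♟ ♟ ♟ ♟ ♟ ♜
♟ · ♞ · · ♞ · ·
· ♙ · · · · · ♟
♙ · · ♘ · · · ·
· · · · ♙ · · ·
· · ♙ ♙ · ♙ ♙ ♙
♖ ♘ ♗ ♕ ♔ ♗ · ♖


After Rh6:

♜ · ♝ ♛ ♚ ♝ · ·
· ♟ ♟ ♟ ♟ ♟ ♟ ·
♟ · ♞ · · ♞ · ♜
· ♙ · · · · · ♟
♙ · · ♘ · · · ·
· · · · ♙ · · ·
· · ♙ ♙ · ♙ ♙ ♙
♖ ♘ ♗ ♕ ♔ ♗ · ♖



  a b c d e f g h
  ─────────────────
8│♜ · ♝ ♛ ♚ ♝ · ·│8
7│· ♟ ♟ ♟ ♟ ♟ ♟ ·│7
6│♟ · ♞ · · ♞ · ♜│6
5│· ♙ · · · · · ♟│5
4│♙ · · ♘ · · · ·│4
3│· · · · ♙ · · ·│3
2│· · ♙ ♙ · ♙ ♙ ♙│2
1│♖ ♘ ♗ ♕ ♔ ♗ · ♖│1
  ─────────────────
  a b c d e f g h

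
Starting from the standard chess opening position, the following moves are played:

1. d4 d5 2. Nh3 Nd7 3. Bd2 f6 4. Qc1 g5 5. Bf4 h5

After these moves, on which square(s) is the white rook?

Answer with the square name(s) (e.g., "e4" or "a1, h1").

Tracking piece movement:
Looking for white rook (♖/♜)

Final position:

  a b c d e f g h
  ─────────────────
8│♜ · ♝ ♛ ♚ ♝ ♞ ♜│8
7│♟ ♟ ♟ ♞ ♟ · · ·│7
6│· · · · · ♟ · ·│6
5│· · · ♟ · · ♟ ♟│5
4│· · · ♙ · ♗ · ·│4
3│· · · · · · · ♘│3
2│♙ ♙ ♙ · ♙ ♙ ♙ ♙│2
1│♖ ♘ ♕ · ♔ ♗ · ♖│1
  ─────────────────
  a b c d e f g h


a1, h1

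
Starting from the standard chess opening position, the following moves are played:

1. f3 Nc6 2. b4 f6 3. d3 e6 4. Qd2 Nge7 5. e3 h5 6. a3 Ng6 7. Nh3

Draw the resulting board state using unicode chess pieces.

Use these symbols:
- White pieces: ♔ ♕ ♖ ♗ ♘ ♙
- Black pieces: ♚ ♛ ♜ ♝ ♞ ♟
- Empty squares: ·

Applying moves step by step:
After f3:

♜ ♞ ♝ ♛ ♚ ♝ ♞ ♜
♟ ♟ ♟ ♟ ♟ ♟ ♟ ♟
· · · · · · · ·
· · · · · · · ·
· · · · · · · ·
· · · · · ♙ · ·
♙ ♙ ♙ ♙ ♙ · ♙ ♙
♖ ♘ ♗ ♕ ♔ ♗ ♘ ♖


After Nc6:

♜ · ♝ ♛ ♚ ♝ ♞ ♜
♟ ♟ ♟ ♟ ♟ ♟ ♟ ♟
· · ♞ · · · · ·
· · · · · · · ·
· · · · · · · ·
· · · · · ♙ · ·
♙ ♙ ♙ ♙ ♙ · ♙ ♙
♖ ♘ ♗ ♕ ♔ ♗ ♘ ♖


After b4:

♜ · ♝ ♛ ♚ ♝ ♞ ♜
♟ ♟ ♟ ♟ ♟ ♟ ♟ ♟
· · ♞ · · · · ·
· · · · · · · ·
· ♙ · · · · · ·
· · · · · ♙ · ·
♙ · ♙ ♙ ♙ · ♙ ♙
♖ ♘ ♗ ♕ ♔ ♗ ♘ ♖


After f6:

♜ · ♝ ♛ ♚ ♝ ♞ ♜
♟ ♟ ♟ ♟ ♟ · ♟ ♟
· · ♞ · · ♟ · ·
· · · · · · · ·
· ♙ · · · · · ·
· · · · · ♙ · ·
♙ · ♙ ♙ ♙ · ♙ ♙
♖ ♘ ♗ ♕ ♔ ♗ ♘ ♖


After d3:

♜ · ♝ ♛ ♚ ♝ ♞ ♜
♟ ♟ ♟ ♟ ♟ · ♟ ♟
· · ♞ · · ♟ · ·
· · · · · · · ·
· ♙ · · · · · ·
· · · ♙ · ♙ · ·
♙ · ♙ · ♙ · ♙ ♙
♖ ♘ ♗ ♕ ♔ ♗ ♘ ♖


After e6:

♜ · ♝ ♛ ♚ ♝ ♞ ♜
♟ ♟ ♟ ♟ · · ♟ ♟
· · ♞ · ♟ ♟ · ·
· · · · · · · ·
· ♙ · · · · · ·
· · · ♙ · ♙ · ·
♙ · ♙ · ♙ · ♙ ♙
♖ ♘ ♗ ♕ ♔ ♗ ♘ ♖


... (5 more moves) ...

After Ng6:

♜ · ♝ ♛ ♚ ♝ · ♜
♟ ♟ ♟ ♟ · · ♟ ·
· · ♞ · ♟ ♟ ♞ ·
· · · · · · · ♟
· ♙ · · · · · ·
♙ · · ♙ ♙ ♙ · ·
· · ♙ ♕ · · ♙ ♙
♖ ♘ ♗ · ♔ ♗ ♘ ♖


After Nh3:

♜ · ♝ ♛ ♚ ♝ · ♜
♟ ♟ ♟ ♟ · · ♟ ·
· · ♞ · ♟ ♟ ♞ ·
· · · · · · · ♟
· ♙ · · · · · ·
♙ · · ♙ ♙ ♙ · ♘
· · ♙ ♕ · · ♙ ♙
♖ ♘ ♗ · ♔ ♗ · ♖



  a b c d e f g h
  ─────────────────
8│♜ · ♝ ♛ ♚ ♝ · ♜│8
7│♟ ♟ ♟ ♟ · · ♟ ·│7
6│· · ♞ · ♟ ♟ ♞ ·│6
5│· · · · · · · ♟│5
4│· ♙ · · · · · ·│4
3│♙ · · ♙ ♙ ♙ · ♘│3
2│· · ♙ ♕ · · ♙ ♙│2
1│♖ ♘ ♗ · ♔ ♗ · ♖│1
  ─────────────────
  a b c d e f g h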